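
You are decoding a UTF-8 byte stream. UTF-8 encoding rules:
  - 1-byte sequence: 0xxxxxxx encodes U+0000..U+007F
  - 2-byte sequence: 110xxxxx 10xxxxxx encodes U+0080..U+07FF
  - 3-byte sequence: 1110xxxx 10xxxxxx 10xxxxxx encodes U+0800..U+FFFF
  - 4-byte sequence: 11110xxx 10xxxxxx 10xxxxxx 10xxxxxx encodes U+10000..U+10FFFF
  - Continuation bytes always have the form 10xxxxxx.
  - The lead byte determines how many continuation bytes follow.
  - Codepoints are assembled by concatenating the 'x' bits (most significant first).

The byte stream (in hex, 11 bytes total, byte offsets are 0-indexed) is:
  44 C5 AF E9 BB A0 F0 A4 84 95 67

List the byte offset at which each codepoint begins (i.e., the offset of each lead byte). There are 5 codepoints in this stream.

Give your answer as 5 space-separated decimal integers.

Answer: 0 1 3 6 10

Derivation:
Byte[0]=44: 1-byte ASCII. cp=U+0044
Byte[1]=C5: 2-byte lead, need 1 cont bytes. acc=0x5
Byte[2]=AF: continuation. acc=(acc<<6)|0x2F=0x16F
Completed: cp=U+016F (starts at byte 1)
Byte[3]=E9: 3-byte lead, need 2 cont bytes. acc=0x9
Byte[4]=BB: continuation. acc=(acc<<6)|0x3B=0x27B
Byte[5]=A0: continuation. acc=(acc<<6)|0x20=0x9EE0
Completed: cp=U+9EE0 (starts at byte 3)
Byte[6]=F0: 4-byte lead, need 3 cont bytes. acc=0x0
Byte[7]=A4: continuation. acc=(acc<<6)|0x24=0x24
Byte[8]=84: continuation. acc=(acc<<6)|0x04=0x904
Byte[9]=95: continuation. acc=(acc<<6)|0x15=0x24115
Completed: cp=U+24115 (starts at byte 6)
Byte[10]=67: 1-byte ASCII. cp=U+0067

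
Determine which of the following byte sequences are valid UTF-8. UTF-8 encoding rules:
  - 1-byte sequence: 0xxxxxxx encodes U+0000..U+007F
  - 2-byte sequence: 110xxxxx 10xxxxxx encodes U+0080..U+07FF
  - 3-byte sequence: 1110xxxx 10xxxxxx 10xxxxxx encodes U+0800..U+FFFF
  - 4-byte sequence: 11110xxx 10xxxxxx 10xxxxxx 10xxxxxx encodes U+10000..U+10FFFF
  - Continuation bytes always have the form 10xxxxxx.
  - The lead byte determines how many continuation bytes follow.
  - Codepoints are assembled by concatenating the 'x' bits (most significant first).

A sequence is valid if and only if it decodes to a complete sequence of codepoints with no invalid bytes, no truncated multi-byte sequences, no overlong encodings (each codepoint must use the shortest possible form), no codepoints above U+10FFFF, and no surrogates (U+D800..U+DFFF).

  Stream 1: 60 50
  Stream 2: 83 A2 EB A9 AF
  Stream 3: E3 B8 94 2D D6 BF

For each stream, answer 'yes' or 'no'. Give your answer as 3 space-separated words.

Answer: yes no yes

Derivation:
Stream 1: decodes cleanly. VALID
Stream 2: error at byte offset 0. INVALID
Stream 3: decodes cleanly. VALID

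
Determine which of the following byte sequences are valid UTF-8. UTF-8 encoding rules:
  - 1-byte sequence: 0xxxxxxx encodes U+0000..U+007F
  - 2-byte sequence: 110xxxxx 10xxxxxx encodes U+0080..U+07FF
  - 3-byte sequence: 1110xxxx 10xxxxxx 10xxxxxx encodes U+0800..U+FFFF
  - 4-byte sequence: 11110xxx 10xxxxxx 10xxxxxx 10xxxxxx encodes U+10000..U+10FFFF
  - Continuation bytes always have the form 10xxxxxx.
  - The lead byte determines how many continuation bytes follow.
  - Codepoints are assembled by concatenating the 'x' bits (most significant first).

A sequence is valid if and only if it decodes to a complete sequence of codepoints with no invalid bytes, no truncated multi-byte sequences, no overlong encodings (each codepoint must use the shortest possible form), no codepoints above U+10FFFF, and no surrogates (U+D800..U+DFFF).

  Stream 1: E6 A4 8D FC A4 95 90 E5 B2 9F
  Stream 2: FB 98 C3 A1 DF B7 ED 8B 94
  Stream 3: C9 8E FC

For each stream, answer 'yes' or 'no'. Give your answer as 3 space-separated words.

Stream 1: error at byte offset 3. INVALID
Stream 2: error at byte offset 0. INVALID
Stream 3: error at byte offset 2. INVALID

Answer: no no no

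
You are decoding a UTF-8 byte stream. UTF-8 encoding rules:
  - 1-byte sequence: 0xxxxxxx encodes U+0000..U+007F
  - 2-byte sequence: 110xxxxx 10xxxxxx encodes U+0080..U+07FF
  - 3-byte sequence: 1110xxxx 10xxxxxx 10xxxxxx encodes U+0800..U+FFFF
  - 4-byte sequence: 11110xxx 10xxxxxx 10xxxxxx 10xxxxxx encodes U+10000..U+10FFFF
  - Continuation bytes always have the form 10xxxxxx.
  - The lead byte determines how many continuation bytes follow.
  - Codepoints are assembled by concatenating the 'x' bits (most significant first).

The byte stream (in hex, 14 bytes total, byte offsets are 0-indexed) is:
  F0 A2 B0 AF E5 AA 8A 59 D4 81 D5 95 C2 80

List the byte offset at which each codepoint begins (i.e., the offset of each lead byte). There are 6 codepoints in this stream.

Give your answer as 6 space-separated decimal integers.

Byte[0]=F0: 4-byte lead, need 3 cont bytes. acc=0x0
Byte[1]=A2: continuation. acc=(acc<<6)|0x22=0x22
Byte[2]=B0: continuation. acc=(acc<<6)|0x30=0x8B0
Byte[3]=AF: continuation. acc=(acc<<6)|0x2F=0x22C2F
Completed: cp=U+22C2F (starts at byte 0)
Byte[4]=E5: 3-byte lead, need 2 cont bytes. acc=0x5
Byte[5]=AA: continuation. acc=(acc<<6)|0x2A=0x16A
Byte[6]=8A: continuation. acc=(acc<<6)|0x0A=0x5A8A
Completed: cp=U+5A8A (starts at byte 4)
Byte[7]=59: 1-byte ASCII. cp=U+0059
Byte[8]=D4: 2-byte lead, need 1 cont bytes. acc=0x14
Byte[9]=81: continuation. acc=(acc<<6)|0x01=0x501
Completed: cp=U+0501 (starts at byte 8)
Byte[10]=D5: 2-byte lead, need 1 cont bytes. acc=0x15
Byte[11]=95: continuation. acc=(acc<<6)|0x15=0x555
Completed: cp=U+0555 (starts at byte 10)
Byte[12]=C2: 2-byte lead, need 1 cont bytes. acc=0x2
Byte[13]=80: continuation. acc=(acc<<6)|0x00=0x80
Completed: cp=U+0080 (starts at byte 12)

Answer: 0 4 7 8 10 12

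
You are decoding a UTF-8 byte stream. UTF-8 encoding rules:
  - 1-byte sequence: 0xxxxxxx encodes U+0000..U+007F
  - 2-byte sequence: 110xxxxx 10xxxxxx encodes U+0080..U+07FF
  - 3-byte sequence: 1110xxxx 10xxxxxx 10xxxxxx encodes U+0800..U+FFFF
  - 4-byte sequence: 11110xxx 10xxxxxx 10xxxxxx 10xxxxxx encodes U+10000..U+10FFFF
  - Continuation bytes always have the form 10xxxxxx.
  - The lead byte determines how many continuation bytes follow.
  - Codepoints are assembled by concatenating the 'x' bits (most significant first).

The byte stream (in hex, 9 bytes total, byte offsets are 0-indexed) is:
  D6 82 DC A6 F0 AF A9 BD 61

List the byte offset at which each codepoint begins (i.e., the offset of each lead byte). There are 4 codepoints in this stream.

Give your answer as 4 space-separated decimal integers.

Answer: 0 2 4 8

Derivation:
Byte[0]=D6: 2-byte lead, need 1 cont bytes. acc=0x16
Byte[1]=82: continuation. acc=(acc<<6)|0x02=0x582
Completed: cp=U+0582 (starts at byte 0)
Byte[2]=DC: 2-byte lead, need 1 cont bytes. acc=0x1C
Byte[3]=A6: continuation. acc=(acc<<6)|0x26=0x726
Completed: cp=U+0726 (starts at byte 2)
Byte[4]=F0: 4-byte lead, need 3 cont bytes. acc=0x0
Byte[5]=AF: continuation. acc=(acc<<6)|0x2F=0x2F
Byte[6]=A9: continuation. acc=(acc<<6)|0x29=0xBE9
Byte[7]=BD: continuation. acc=(acc<<6)|0x3D=0x2FA7D
Completed: cp=U+2FA7D (starts at byte 4)
Byte[8]=61: 1-byte ASCII. cp=U+0061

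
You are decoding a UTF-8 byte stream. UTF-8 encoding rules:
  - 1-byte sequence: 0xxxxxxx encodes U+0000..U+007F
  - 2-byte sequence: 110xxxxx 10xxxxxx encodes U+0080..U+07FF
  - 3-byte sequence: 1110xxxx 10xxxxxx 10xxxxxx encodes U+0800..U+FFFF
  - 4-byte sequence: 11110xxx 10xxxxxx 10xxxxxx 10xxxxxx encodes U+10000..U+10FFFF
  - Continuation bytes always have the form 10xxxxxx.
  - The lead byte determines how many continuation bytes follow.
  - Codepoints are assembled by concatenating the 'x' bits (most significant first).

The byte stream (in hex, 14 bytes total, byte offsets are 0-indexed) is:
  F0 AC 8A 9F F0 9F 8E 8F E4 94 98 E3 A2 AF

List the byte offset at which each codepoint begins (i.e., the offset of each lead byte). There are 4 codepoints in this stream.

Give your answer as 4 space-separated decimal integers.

Byte[0]=F0: 4-byte lead, need 3 cont bytes. acc=0x0
Byte[1]=AC: continuation. acc=(acc<<6)|0x2C=0x2C
Byte[2]=8A: continuation. acc=(acc<<6)|0x0A=0xB0A
Byte[3]=9F: continuation. acc=(acc<<6)|0x1F=0x2C29F
Completed: cp=U+2C29F (starts at byte 0)
Byte[4]=F0: 4-byte lead, need 3 cont bytes. acc=0x0
Byte[5]=9F: continuation. acc=(acc<<6)|0x1F=0x1F
Byte[6]=8E: continuation. acc=(acc<<6)|0x0E=0x7CE
Byte[7]=8F: continuation. acc=(acc<<6)|0x0F=0x1F38F
Completed: cp=U+1F38F (starts at byte 4)
Byte[8]=E4: 3-byte lead, need 2 cont bytes. acc=0x4
Byte[9]=94: continuation. acc=(acc<<6)|0x14=0x114
Byte[10]=98: continuation. acc=(acc<<6)|0x18=0x4518
Completed: cp=U+4518 (starts at byte 8)
Byte[11]=E3: 3-byte lead, need 2 cont bytes. acc=0x3
Byte[12]=A2: continuation. acc=(acc<<6)|0x22=0xE2
Byte[13]=AF: continuation. acc=(acc<<6)|0x2F=0x38AF
Completed: cp=U+38AF (starts at byte 11)

Answer: 0 4 8 11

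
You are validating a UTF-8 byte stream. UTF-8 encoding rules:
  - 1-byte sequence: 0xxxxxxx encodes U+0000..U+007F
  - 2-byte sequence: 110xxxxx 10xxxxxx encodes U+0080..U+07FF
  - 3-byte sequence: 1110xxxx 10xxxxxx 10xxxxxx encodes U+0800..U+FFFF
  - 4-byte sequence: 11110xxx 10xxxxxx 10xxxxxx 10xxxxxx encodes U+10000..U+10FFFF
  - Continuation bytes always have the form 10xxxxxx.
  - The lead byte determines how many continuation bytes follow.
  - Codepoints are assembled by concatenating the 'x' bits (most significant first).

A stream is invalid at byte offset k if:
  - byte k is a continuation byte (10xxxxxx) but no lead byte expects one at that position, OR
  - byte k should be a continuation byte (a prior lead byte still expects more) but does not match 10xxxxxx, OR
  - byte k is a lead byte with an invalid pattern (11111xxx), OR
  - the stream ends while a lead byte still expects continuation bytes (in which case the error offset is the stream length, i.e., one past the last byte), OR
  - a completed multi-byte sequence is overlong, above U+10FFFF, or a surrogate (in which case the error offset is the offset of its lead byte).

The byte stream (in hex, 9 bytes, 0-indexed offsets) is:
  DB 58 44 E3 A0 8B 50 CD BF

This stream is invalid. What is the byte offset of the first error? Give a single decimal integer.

Byte[0]=DB: 2-byte lead, need 1 cont bytes. acc=0x1B
Byte[1]=58: expected 10xxxxxx continuation. INVALID

Answer: 1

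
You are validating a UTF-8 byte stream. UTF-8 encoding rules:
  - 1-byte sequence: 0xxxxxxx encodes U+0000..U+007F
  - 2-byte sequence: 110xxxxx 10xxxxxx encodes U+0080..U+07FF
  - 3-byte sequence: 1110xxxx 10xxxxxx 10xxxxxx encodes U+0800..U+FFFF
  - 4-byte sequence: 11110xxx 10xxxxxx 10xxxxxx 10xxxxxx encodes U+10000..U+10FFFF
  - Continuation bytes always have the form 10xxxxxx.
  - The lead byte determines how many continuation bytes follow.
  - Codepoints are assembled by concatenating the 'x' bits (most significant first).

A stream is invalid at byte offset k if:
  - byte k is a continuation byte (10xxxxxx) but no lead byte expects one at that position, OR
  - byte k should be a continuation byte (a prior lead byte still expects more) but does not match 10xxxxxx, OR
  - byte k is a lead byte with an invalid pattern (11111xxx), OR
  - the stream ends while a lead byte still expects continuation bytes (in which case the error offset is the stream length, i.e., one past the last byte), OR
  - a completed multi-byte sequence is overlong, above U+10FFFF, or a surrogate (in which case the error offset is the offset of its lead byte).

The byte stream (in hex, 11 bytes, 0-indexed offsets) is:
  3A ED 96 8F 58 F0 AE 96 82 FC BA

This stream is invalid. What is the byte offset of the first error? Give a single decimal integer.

Byte[0]=3A: 1-byte ASCII. cp=U+003A
Byte[1]=ED: 3-byte lead, need 2 cont bytes. acc=0xD
Byte[2]=96: continuation. acc=(acc<<6)|0x16=0x356
Byte[3]=8F: continuation. acc=(acc<<6)|0x0F=0xD58F
Completed: cp=U+D58F (starts at byte 1)
Byte[4]=58: 1-byte ASCII. cp=U+0058
Byte[5]=F0: 4-byte lead, need 3 cont bytes. acc=0x0
Byte[6]=AE: continuation. acc=(acc<<6)|0x2E=0x2E
Byte[7]=96: continuation. acc=(acc<<6)|0x16=0xB96
Byte[8]=82: continuation. acc=(acc<<6)|0x02=0x2E582
Completed: cp=U+2E582 (starts at byte 5)
Byte[9]=FC: INVALID lead byte (not 0xxx/110x/1110/11110)

Answer: 9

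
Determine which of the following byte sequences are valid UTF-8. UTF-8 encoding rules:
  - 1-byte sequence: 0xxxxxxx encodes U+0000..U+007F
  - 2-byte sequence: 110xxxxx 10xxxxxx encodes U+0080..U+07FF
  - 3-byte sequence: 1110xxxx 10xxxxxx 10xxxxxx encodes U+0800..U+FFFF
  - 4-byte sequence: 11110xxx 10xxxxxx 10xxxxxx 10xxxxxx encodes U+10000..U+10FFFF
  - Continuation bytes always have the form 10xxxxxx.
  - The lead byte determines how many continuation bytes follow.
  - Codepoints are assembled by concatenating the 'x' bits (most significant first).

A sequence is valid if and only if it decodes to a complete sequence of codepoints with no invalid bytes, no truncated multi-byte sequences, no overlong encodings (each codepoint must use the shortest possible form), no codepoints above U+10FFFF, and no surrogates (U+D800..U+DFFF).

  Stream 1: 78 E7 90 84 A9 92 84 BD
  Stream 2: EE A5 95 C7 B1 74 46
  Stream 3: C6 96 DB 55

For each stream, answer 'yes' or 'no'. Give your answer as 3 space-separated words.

Answer: no yes no

Derivation:
Stream 1: error at byte offset 4. INVALID
Stream 2: decodes cleanly. VALID
Stream 3: error at byte offset 3. INVALID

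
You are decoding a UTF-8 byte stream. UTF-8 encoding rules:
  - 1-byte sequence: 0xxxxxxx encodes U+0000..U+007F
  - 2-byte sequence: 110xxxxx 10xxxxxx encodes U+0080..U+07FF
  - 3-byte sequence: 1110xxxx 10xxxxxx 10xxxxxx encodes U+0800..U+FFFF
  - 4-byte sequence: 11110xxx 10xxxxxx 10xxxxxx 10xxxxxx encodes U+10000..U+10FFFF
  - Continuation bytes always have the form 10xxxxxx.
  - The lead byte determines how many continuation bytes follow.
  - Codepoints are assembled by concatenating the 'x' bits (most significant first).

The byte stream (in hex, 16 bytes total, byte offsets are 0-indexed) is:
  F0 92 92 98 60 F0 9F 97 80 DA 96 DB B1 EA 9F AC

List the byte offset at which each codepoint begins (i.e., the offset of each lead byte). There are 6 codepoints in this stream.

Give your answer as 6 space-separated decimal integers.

Byte[0]=F0: 4-byte lead, need 3 cont bytes. acc=0x0
Byte[1]=92: continuation. acc=(acc<<6)|0x12=0x12
Byte[2]=92: continuation. acc=(acc<<6)|0x12=0x492
Byte[3]=98: continuation. acc=(acc<<6)|0x18=0x12498
Completed: cp=U+12498 (starts at byte 0)
Byte[4]=60: 1-byte ASCII. cp=U+0060
Byte[5]=F0: 4-byte lead, need 3 cont bytes. acc=0x0
Byte[6]=9F: continuation. acc=(acc<<6)|0x1F=0x1F
Byte[7]=97: continuation. acc=(acc<<6)|0x17=0x7D7
Byte[8]=80: continuation. acc=(acc<<6)|0x00=0x1F5C0
Completed: cp=U+1F5C0 (starts at byte 5)
Byte[9]=DA: 2-byte lead, need 1 cont bytes. acc=0x1A
Byte[10]=96: continuation. acc=(acc<<6)|0x16=0x696
Completed: cp=U+0696 (starts at byte 9)
Byte[11]=DB: 2-byte lead, need 1 cont bytes. acc=0x1B
Byte[12]=B1: continuation. acc=(acc<<6)|0x31=0x6F1
Completed: cp=U+06F1 (starts at byte 11)
Byte[13]=EA: 3-byte lead, need 2 cont bytes. acc=0xA
Byte[14]=9F: continuation. acc=(acc<<6)|0x1F=0x29F
Byte[15]=AC: continuation. acc=(acc<<6)|0x2C=0xA7EC
Completed: cp=U+A7EC (starts at byte 13)

Answer: 0 4 5 9 11 13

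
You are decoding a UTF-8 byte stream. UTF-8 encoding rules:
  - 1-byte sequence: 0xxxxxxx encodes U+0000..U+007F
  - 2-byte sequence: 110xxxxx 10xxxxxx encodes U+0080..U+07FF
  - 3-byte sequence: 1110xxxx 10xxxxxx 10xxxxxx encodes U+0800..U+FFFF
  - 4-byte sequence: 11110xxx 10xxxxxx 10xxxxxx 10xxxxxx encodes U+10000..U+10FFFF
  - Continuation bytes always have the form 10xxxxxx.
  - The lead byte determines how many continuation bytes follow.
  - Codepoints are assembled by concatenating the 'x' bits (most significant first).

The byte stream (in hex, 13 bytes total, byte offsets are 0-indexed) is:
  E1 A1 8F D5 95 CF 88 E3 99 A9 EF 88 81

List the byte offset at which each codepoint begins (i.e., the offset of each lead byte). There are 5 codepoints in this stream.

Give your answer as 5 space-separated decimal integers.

Answer: 0 3 5 7 10

Derivation:
Byte[0]=E1: 3-byte lead, need 2 cont bytes. acc=0x1
Byte[1]=A1: continuation. acc=(acc<<6)|0x21=0x61
Byte[2]=8F: continuation. acc=(acc<<6)|0x0F=0x184F
Completed: cp=U+184F (starts at byte 0)
Byte[3]=D5: 2-byte lead, need 1 cont bytes. acc=0x15
Byte[4]=95: continuation. acc=(acc<<6)|0x15=0x555
Completed: cp=U+0555 (starts at byte 3)
Byte[5]=CF: 2-byte lead, need 1 cont bytes. acc=0xF
Byte[6]=88: continuation. acc=(acc<<6)|0x08=0x3C8
Completed: cp=U+03C8 (starts at byte 5)
Byte[7]=E3: 3-byte lead, need 2 cont bytes. acc=0x3
Byte[8]=99: continuation. acc=(acc<<6)|0x19=0xD9
Byte[9]=A9: continuation. acc=(acc<<6)|0x29=0x3669
Completed: cp=U+3669 (starts at byte 7)
Byte[10]=EF: 3-byte lead, need 2 cont bytes. acc=0xF
Byte[11]=88: continuation. acc=(acc<<6)|0x08=0x3C8
Byte[12]=81: continuation. acc=(acc<<6)|0x01=0xF201
Completed: cp=U+F201 (starts at byte 10)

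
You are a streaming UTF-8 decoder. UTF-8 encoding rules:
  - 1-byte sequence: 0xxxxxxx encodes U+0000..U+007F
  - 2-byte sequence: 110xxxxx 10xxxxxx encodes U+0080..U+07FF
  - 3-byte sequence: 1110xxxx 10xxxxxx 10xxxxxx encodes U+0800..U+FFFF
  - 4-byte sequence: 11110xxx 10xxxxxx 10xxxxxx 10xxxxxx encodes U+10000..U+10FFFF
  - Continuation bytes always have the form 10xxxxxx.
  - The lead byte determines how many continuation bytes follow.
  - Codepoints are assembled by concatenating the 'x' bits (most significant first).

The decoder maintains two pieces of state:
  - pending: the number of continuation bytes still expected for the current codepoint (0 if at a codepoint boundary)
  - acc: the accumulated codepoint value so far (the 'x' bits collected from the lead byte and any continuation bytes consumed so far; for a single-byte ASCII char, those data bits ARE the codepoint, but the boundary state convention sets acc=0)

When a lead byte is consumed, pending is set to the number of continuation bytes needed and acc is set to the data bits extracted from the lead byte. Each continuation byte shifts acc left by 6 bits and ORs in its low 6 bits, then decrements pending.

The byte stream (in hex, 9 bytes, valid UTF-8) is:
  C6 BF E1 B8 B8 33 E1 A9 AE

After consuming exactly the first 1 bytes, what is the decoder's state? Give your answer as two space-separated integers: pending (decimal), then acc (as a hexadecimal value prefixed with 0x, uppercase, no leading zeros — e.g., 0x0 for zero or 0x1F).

Answer: 1 0x6

Derivation:
Byte[0]=C6: 2-byte lead. pending=1, acc=0x6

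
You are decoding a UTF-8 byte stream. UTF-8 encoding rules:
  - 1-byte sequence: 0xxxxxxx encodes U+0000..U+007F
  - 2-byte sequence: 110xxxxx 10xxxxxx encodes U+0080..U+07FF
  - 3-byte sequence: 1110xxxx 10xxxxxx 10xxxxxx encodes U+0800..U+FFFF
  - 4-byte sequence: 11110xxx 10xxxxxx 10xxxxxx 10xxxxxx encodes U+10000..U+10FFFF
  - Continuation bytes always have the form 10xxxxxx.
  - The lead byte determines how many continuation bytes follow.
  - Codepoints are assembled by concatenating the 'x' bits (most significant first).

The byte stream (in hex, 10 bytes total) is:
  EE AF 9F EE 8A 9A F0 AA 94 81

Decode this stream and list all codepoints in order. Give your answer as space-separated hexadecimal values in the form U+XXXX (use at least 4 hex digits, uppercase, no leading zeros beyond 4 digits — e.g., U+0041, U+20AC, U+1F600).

Byte[0]=EE: 3-byte lead, need 2 cont bytes. acc=0xE
Byte[1]=AF: continuation. acc=(acc<<6)|0x2F=0x3AF
Byte[2]=9F: continuation. acc=(acc<<6)|0x1F=0xEBDF
Completed: cp=U+EBDF (starts at byte 0)
Byte[3]=EE: 3-byte lead, need 2 cont bytes. acc=0xE
Byte[4]=8A: continuation. acc=(acc<<6)|0x0A=0x38A
Byte[5]=9A: continuation. acc=(acc<<6)|0x1A=0xE29A
Completed: cp=U+E29A (starts at byte 3)
Byte[6]=F0: 4-byte lead, need 3 cont bytes. acc=0x0
Byte[7]=AA: continuation. acc=(acc<<6)|0x2A=0x2A
Byte[8]=94: continuation. acc=(acc<<6)|0x14=0xA94
Byte[9]=81: continuation. acc=(acc<<6)|0x01=0x2A501
Completed: cp=U+2A501 (starts at byte 6)

Answer: U+EBDF U+E29A U+2A501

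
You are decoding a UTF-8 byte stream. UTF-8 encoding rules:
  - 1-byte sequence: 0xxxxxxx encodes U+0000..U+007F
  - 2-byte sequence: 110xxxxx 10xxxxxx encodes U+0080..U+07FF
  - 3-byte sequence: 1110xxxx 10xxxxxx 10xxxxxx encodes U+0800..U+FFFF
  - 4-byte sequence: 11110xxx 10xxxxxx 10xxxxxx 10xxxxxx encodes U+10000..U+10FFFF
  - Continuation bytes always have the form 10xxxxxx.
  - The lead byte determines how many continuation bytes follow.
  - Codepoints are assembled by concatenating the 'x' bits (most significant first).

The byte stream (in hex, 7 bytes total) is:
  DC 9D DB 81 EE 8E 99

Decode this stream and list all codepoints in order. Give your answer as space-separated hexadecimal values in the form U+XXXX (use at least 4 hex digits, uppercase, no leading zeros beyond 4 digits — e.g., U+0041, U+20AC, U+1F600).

Answer: U+071D U+06C1 U+E399

Derivation:
Byte[0]=DC: 2-byte lead, need 1 cont bytes. acc=0x1C
Byte[1]=9D: continuation. acc=(acc<<6)|0x1D=0x71D
Completed: cp=U+071D (starts at byte 0)
Byte[2]=DB: 2-byte lead, need 1 cont bytes. acc=0x1B
Byte[3]=81: continuation. acc=(acc<<6)|0x01=0x6C1
Completed: cp=U+06C1 (starts at byte 2)
Byte[4]=EE: 3-byte lead, need 2 cont bytes. acc=0xE
Byte[5]=8E: continuation. acc=(acc<<6)|0x0E=0x38E
Byte[6]=99: continuation. acc=(acc<<6)|0x19=0xE399
Completed: cp=U+E399 (starts at byte 4)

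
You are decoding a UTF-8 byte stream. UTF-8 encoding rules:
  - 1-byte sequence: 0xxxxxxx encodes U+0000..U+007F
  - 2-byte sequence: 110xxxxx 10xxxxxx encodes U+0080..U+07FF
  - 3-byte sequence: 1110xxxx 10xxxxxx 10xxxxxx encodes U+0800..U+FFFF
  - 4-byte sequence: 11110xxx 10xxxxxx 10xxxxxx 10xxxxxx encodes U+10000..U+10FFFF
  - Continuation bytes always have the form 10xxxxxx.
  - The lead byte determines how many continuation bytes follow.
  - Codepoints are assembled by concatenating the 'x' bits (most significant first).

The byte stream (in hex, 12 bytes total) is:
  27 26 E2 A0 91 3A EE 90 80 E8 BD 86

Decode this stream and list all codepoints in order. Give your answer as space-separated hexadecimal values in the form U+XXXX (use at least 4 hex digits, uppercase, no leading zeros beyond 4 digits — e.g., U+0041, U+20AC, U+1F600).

Byte[0]=27: 1-byte ASCII. cp=U+0027
Byte[1]=26: 1-byte ASCII. cp=U+0026
Byte[2]=E2: 3-byte lead, need 2 cont bytes. acc=0x2
Byte[3]=A0: continuation. acc=(acc<<6)|0x20=0xA0
Byte[4]=91: continuation. acc=(acc<<6)|0x11=0x2811
Completed: cp=U+2811 (starts at byte 2)
Byte[5]=3A: 1-byte ASCII. cp=U+003A
Byte[6]=EE: 3-byte lead, need 2 cont bytes. acc=0xE
Byte[7]=90: continuation. acc=(acc<<6)|0x10=0x390
Byte[8]=80: continuation. acc=(acc<<6)|0x00=0xE400
Completed: cp=U+E400 (starts at byte 6)
Byte[9]=E8: 3-byte lead, need 2 cont bytes. acc=0x8
Byte[10]=BD: continuation. acc=(acc<<6)|0x3D=0x23D
Byte[11]=86: continuation. acc=(acc<<6)|0x06=0x8F46
Completed: cp=U+8F46 (starts at byte 9)

Answer: U+0027 U+0026 U+2811 U+003A U+E400 U+8F46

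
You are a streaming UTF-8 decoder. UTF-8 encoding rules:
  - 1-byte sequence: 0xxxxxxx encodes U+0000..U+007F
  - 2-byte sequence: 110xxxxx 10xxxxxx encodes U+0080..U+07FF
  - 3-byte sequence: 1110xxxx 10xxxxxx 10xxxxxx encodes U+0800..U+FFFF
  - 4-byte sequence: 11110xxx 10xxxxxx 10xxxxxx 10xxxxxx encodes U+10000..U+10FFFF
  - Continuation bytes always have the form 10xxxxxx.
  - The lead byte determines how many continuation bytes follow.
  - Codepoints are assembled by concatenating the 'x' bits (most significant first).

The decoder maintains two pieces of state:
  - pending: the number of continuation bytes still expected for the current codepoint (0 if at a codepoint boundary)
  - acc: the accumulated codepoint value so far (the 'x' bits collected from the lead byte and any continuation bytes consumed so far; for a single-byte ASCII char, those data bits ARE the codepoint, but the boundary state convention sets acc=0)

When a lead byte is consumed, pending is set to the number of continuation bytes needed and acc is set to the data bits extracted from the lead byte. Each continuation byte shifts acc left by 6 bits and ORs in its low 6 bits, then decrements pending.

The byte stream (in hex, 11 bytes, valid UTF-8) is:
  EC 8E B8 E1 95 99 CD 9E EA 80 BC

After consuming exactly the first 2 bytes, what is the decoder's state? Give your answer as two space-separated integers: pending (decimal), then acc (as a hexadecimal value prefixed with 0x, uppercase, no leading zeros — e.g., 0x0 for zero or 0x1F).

Byte[0]=EC: 3-byte lead. pending=2, acc=0xC
Byte[1]=8E: continuation. acc=(acc<<6)|0x0E=0x30E, pending=1

Answer: 1 0x30E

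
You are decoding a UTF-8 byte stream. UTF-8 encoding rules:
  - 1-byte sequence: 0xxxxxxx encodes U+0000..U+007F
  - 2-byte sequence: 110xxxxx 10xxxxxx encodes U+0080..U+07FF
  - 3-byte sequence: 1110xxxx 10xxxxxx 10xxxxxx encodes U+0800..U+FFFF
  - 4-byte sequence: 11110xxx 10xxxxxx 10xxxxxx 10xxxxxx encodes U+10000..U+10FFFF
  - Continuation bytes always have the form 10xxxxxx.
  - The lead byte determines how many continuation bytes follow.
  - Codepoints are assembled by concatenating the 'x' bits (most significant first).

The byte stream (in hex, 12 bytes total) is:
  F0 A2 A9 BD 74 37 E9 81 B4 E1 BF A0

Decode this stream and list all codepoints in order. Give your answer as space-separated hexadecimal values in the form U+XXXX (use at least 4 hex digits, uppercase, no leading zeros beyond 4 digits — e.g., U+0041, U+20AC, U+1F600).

Answer: U+22A7D U+0074 U+0037 U+9074 U+1FE0

Derivation:
Byte[0]=F0: 4-byte lead, need 3 cont bytes. acc=0x0
Byte[1]=A2: continuation. acc=(acc<<6)|0x22=0x22
Byte[2]=A9: continuation. acc=(acc<<6)|0x29=0x8A9
Byte[3]=BD: continuation. acc=(acc<<6)|0x3D=0x22A7D
Completed: cp=U+22A7D (starts at byte 0)
Byte[4]=74: 1-byte ASCII. cp=U+0074
Byte[5]=37: 1-byte ASCII. cp=U+0037
Byte[6]=E9: 3-byte lead, need 2 cont bytes. acc=0x9
Byte[7]=81: continuation. acc=(acc<<6)|0x01=0x241
Byte[8]=B4: continuation. acc=(acc<<6)|0x34=0x9074
Completed: cp=U+9074 (starts at byte 6)
Byte[9]=E1: 3-byte lead, need 2 cont bytes. acc=0x1
Byte[10]=BF: continuation. acc=(acc<<6)|0x3F=0x7F
Byte[11]=A0: continuation. acc=(acc<<6)|0x20=0x1FE0
Completed: cp=U+1FE0 (starts at byte 9)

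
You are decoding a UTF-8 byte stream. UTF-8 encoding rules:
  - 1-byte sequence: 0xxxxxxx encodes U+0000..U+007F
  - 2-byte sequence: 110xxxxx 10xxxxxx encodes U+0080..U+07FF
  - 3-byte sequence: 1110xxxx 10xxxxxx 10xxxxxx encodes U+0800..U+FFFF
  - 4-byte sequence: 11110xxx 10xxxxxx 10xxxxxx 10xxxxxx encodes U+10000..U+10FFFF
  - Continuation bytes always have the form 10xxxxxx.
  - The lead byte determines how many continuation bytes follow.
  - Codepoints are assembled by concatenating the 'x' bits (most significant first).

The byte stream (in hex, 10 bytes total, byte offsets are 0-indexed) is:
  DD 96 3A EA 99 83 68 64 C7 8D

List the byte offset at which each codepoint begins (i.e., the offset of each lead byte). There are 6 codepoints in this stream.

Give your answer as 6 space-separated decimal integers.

Answer: 0 2 3 6 7 8

Derivation:
Byte[0]=DD: 2-byte lead, need 1 cont bytes. acc=0x1D
Byte[1]=96: continuation. acc=(acc<<6)|0x16=0x756
Completed: cp=U+0756 (starts at byte 0)
Byte[2]=3A: 1-byte ASCII. cp=U+003A
Byte[3]=EA: 3-byte lead, need 2 cont bytes. acc=0xA
Byte[4]=99: continuation. acc=(acc<<6)|0x19=0x299
Byte[5]=83: continuation. acc=(acc<<6)|0x03=0xA643
Completed: cp=U+A643 (starts at byte 3)
Byte[6]=68: 1-byte ASCII. cp=U+0068
Byte[7]=64: 1-byte ASCII. cp=U+0064
Byte[8]=C7: 2-byte lead, need 1 cont bytes. acc=0x7
Byte[9]=8D: continuation. acc=(acc<<6)|0x0D=0x1CD
Completed: cp=U+01CD (starts at byte 8)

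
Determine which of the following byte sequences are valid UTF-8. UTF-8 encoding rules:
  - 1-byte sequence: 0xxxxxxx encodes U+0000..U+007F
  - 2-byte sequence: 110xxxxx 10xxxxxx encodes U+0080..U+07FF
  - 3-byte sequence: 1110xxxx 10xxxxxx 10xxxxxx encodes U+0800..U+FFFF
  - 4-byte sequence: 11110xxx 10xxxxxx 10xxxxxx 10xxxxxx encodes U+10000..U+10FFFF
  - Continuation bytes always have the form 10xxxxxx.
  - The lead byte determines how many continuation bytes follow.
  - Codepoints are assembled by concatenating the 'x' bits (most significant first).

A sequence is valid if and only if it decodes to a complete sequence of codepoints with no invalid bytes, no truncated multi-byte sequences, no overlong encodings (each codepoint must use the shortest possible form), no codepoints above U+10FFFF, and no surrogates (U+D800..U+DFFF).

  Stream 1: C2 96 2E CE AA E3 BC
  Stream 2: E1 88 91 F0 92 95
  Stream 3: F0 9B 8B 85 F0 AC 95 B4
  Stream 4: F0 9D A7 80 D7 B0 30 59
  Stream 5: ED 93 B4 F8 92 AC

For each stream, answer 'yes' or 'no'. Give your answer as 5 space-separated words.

Answer: no no yes yes no

Derivation:
Stream 1: error at byte offset 7. INVALID
Stream 2: error at byte offset 6. INVALID
Stream 3: decodes cleanly. VALID
Stream 4: decodes cleanly. VALID
Stream 5: error at byte offset 3. INVALID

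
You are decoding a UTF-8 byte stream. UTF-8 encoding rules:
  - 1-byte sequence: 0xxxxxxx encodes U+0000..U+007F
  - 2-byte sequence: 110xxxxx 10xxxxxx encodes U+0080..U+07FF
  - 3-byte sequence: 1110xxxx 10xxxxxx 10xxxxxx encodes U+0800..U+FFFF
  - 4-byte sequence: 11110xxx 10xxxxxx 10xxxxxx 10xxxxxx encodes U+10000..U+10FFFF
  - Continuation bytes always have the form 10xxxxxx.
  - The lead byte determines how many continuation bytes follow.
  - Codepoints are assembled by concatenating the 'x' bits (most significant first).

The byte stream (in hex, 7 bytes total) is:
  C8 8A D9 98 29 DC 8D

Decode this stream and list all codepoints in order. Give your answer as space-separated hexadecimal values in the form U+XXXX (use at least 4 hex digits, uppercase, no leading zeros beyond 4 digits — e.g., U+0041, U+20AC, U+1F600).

Byte[0]=C8: 2-byte lead, need 1 cont bytes. acc=0x8
Byte[1]=8A: continuation. acc=(acc<<6)|0x0A=0x20A
Completed: cp=U+020A (starts at byte 0)
Byte[2]=D9: 2-byte lead, need 1 cont bytes. acc=0x19
Byte[3]=98: continuation. acc=(acc<<6)|0x18=0x658
Completed: cp=U+0658 (starts at byte 2)
Byte[4]=29: 1-byte ASCII. cp=U+0029
Byte[5]=DC: 2-byte lead, need 1 cont bytes. acc=0x1C
Byte[6]=8D: continuation. acc=(acc<<6)|0x0D=0x70D
Completed: cp=U+070D (starts at byte 5)

Answer: U+020A U+0658 U+0029 U+070D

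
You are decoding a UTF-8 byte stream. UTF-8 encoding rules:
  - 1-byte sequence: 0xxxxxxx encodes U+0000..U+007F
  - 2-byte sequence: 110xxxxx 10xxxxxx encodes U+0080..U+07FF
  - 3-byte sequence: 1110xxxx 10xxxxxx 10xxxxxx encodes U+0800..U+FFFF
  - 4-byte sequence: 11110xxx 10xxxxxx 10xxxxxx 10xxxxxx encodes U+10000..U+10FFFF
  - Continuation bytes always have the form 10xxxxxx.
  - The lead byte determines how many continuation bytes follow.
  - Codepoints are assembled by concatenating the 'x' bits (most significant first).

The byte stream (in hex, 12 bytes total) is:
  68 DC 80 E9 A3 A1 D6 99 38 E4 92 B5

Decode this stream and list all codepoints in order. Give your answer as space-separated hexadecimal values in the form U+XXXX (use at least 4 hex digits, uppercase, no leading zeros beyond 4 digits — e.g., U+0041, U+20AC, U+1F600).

Byte[0]=68: 1-byte ASCII. cp=U+0068
Byte[1]=DC: 2-byte lead, need 1 cont bytes. acc=0x1C
Byte[2]=80: continuation. acc=(acc<<6)|0x00=0x700
Completed: cp=U+0700 (starts at byte 1)
Byte[3]=E9: 3-byte lead, need 2 cont bytes. acc=0x9
Byte[4]=A3: continuation. acc=(acc<<6)|0x23=0x263
Byte[5]=A1: continuation. acc=(acc<<6)|0x21=0x98E1
Completed: cp=U+98E1 (starts at byte 3)
Byte[6]=D6: 2-byte lead, need 1 cont bytes. acc=0x16
Byte[7]=99: continuation. acc=(acc<<6)|0x19=0x599
Completed: cp=U+0599 (starts at byte 6)
Byte[8]=38: 1-byte ASCII. cp=U+0038
Byte[9]=E4: 3-byte lead, need 2 cont bytes. acc=0x4
Byte[10]=92: continuation. acc=(acc<<6)|0x12=0x112
Byte[11]=B5: continuation. acc=(acc<<6)|0x35=0x44B5
Completed: cp=U+44B5 (starts at byte 9)

Answer: U+0068 U+0700 U+98E1 U+0599 U+0038 U+44B5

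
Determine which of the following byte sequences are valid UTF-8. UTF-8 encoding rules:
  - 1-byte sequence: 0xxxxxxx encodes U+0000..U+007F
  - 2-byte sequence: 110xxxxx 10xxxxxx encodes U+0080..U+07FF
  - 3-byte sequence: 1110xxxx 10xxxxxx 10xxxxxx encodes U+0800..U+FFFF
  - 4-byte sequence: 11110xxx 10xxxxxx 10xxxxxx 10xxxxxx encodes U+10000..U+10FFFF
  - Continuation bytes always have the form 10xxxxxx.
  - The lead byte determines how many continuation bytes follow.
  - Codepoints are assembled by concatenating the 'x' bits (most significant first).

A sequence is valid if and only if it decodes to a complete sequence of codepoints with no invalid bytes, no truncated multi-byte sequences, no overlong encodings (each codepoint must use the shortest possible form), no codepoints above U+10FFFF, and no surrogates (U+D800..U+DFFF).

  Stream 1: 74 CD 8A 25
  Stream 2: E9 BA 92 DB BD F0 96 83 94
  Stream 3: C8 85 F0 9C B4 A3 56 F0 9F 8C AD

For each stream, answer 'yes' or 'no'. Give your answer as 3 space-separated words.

Answer: yes yes yes

Derivation:
Stream 1: decodes cleanly. VALID
Stream 2: decodes cleanly. VALID
Stream 3: decodes cleanly. VALID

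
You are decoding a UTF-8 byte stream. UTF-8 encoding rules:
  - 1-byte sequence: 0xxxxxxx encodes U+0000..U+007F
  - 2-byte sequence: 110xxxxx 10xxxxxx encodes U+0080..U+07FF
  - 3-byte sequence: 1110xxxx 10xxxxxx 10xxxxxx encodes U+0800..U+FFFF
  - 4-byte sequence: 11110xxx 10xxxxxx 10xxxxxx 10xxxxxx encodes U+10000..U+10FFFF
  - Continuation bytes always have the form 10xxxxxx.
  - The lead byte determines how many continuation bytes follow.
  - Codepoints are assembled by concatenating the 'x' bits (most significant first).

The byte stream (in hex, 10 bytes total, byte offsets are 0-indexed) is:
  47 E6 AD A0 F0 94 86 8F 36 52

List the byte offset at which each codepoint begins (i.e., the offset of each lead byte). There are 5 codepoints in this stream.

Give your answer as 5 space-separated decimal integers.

Byte[0]=47: 1-byte ASCII. cp=U+0047
Byte[1]=E6: 3-byte lead, need 2 cont bytes. acc=0x6
Byte[2]=AD: continuation. acc=(acc<<6)|0x2D=0x1AD
Byte[3]=A0: continuation. acc=(acc<<6)|0x20=0x6B60
Completed: cp=U+6B60 (starts at byte 1)
Byte[4]=F0: 4-byte lead, need 3 cont bytes. acc=0x0
Byte[5]=94: continuation. acc=(acc<<6)|0x14=0x14
Byte[6]=86: continuation. acc=(acc<<6)|0x06=0x506
Byte[7]=8F: continuation. acc=(acc<<6)|0x0F=0x1418F
Completed: cp=U+1418F (starts at byte 4)
Byte[8]=36: 1-byte ASCII. cp=U+0036
Byte[9]=52: 1-byte ASCII. cp=U+0052

Answer: 0 1 4 8 9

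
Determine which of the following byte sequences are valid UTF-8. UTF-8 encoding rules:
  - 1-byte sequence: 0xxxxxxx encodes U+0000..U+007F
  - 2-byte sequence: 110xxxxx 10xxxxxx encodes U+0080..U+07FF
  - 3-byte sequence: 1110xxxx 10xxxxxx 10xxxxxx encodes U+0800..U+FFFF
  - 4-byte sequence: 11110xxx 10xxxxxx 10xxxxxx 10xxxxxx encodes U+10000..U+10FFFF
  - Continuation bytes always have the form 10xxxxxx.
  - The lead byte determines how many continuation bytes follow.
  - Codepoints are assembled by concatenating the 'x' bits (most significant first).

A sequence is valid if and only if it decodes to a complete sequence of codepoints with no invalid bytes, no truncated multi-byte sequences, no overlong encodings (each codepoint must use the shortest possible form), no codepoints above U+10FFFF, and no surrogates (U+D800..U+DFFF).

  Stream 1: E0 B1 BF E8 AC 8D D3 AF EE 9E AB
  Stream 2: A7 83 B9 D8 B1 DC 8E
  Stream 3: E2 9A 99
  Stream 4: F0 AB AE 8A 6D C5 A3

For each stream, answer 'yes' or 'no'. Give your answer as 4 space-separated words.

Stream 1: decodes cleanly. VALID
Stream 2: error at byte offset 0. INVALID
Stream 3: decodes cleanly. VALID
Stream 4: decodes cleanly. VALID

Answer: yes no yes yes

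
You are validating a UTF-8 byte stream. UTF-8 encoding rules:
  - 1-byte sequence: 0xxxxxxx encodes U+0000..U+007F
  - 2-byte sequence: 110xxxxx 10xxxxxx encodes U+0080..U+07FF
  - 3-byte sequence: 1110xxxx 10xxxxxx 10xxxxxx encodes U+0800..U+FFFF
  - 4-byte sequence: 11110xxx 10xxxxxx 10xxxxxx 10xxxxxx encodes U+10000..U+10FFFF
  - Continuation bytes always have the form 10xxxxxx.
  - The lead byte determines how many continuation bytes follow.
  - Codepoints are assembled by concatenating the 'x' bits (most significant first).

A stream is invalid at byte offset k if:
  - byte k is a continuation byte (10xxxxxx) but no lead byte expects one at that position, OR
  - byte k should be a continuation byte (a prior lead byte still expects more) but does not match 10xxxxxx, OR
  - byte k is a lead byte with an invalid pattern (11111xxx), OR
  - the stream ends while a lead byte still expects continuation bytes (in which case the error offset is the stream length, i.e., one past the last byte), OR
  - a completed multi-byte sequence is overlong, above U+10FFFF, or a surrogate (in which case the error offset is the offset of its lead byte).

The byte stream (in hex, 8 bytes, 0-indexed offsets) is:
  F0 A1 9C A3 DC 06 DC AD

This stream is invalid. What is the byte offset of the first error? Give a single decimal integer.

Answer: 5

Derivation:
Byte[0]=F0: 4-byte lead, need 3 cont bytes. acc=0x0
Byte[1]=A1: continuation. acc=(acc<<6)|0x21=0x21
Byte[2]=9C: continuation. acc=(acc<<6)|0x1C=0x85C
Byte[3]=A3: continuation. acc=(acc<<6)|0x23=0x21723
Completed: cp=U+21723 (starts at byte 0)
Byte[4]=DC: 2-byte lead, need 1 cont bytes. acc=0x1C
Byte[5]=06: expected 10xxxxxx continuation. INVALID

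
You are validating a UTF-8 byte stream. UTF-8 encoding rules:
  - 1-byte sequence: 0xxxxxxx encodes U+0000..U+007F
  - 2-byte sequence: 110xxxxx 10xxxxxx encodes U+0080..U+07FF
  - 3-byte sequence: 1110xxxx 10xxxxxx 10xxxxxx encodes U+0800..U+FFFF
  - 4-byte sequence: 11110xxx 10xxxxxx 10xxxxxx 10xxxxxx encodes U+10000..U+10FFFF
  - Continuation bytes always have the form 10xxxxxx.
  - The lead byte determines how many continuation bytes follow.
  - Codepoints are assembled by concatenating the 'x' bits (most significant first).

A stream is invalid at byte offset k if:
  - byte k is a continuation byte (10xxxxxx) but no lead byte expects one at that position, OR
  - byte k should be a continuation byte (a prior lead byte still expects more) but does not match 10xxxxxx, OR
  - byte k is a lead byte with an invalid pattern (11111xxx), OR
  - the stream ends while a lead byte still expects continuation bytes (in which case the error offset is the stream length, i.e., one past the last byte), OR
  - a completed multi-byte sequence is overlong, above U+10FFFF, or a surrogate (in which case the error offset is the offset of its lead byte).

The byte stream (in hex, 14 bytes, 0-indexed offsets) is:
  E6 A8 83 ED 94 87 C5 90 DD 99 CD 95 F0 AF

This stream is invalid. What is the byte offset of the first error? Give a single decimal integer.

Byte[0]=E6: 3-byte lead, need 2 cont bytes. acc=0x6
Byte[1]=A8: continuation. acc=(acc<<6)|0x28=0x1A8
Byte[2]=83: continuation. acc=(acc<<6)|0x03=0x6A03
Completed: cp=U+6A03 (starts at byte 0)
Byte[3]=ED: 3-byte lead, need 2 cont bytes. acc=0xD
Byte[4]=94: continuation. acc=(acc<<6)|0x14=0x354
Byte[5]=87: continuation. acc=(acc<<6)|0x07=0xD507
Completed: cp=U+D507 (starts at byte 3)
Byte[6]=C5: 2-byte lead, need 1 cont bytes. acc=0x5
Byte[7]=90: continuation. acc=(acc<<6)|0x10=0x150
Completed: cp=U+0150 (starts at byte 6)
Byte[8]=DD: 2-byte lead, need 1 cont bytes. acc=0x1D
Byte[9]=99: continuation. acc=(acc<<6)|0x19=0x759
Completed: cp=U+0759 (starts at byte 8)
Byte[10]=CD: 2-byte lead, need 1 cont bytes. acc=0xD
Byte[11]=95: continuation. acc=(acc<<6)|0x15=0x355
Completed: cp=U+0355 (starts at byte 10)
Byte[12]=F0: 4-byte lead, need 3 cont bytes. acc=0x0
Byte[13]=AF: continuation. acc=(acc<<6)|0x2F=0x2F
Byte[14]: stream ended, expected continuation. INVALID

Answer: 14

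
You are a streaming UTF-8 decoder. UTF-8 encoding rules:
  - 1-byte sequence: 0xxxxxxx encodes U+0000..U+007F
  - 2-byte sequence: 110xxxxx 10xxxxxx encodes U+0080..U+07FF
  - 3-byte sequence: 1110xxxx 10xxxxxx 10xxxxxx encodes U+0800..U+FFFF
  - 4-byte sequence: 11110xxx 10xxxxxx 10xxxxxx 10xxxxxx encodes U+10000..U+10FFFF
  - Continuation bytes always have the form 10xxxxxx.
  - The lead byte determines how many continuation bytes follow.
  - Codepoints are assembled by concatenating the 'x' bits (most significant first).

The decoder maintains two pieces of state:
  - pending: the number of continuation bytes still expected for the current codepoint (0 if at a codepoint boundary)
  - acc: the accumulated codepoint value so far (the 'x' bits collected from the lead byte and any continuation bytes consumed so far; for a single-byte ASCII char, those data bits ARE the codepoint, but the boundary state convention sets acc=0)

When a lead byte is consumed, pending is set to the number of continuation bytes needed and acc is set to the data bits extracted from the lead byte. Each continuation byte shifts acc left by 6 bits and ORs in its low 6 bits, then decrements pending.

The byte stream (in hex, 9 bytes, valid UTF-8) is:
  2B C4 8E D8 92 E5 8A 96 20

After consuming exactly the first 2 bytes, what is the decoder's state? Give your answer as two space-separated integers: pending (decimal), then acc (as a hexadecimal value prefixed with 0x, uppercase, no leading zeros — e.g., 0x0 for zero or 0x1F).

Byte[0]=2B: 1-byte. pending=0, acc=0x0
Byte[1]=C4: 2-byte lead. pending=1, acc=0x4

Answer: 1 0x4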